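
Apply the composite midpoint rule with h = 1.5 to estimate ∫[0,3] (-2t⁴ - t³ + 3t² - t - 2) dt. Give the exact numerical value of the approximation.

h = (3 − 0)/2 = 1.5.
Midpoints m₁,…,m₂ = 0.75, 2.25.
f(m₁)=-2.1171875, f(m₂)=-51.7109375.
h·[f(m₁) + f(m₂)] = 1.5·(-53.828125) = -80.7421875.

-80.7421875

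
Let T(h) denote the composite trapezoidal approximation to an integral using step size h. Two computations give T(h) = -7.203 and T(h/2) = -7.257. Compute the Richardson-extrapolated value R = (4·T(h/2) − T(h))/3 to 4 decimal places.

-7.2750

R = (4·T(h/2) − T(h)) / 3 = (4·(-7.257) − (-7.203))/3 = (-21.825)/3 = -7.2750.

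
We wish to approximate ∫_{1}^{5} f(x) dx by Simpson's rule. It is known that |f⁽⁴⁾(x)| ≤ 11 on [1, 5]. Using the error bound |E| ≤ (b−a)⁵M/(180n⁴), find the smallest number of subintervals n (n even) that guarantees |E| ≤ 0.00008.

30

Need 11264/(180n⁴) ≤ 0.00008.
n⁴ ≥ 11264/(180·0.00008) = 782222 ⇒ n ≥ 29.7394, so the smallest even n is 30. (n must be even for Simpson's rule.)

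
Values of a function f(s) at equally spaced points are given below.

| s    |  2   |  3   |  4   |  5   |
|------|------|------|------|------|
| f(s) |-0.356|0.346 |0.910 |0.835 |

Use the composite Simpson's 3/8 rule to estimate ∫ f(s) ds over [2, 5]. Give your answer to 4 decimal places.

h = 1, n = 3.
(3h/8)·[y₀ + 3y₁ + 3y₂ + y₃] = 0.375·(4.247) = 1.5926.

1.5926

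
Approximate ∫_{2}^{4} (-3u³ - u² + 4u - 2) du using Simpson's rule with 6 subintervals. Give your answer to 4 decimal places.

-178.6667

h = (4 − 2)/6 = 0.333333.
Nodes u₀,…,u₆ = 2, 2.333333, 2.666667, 3, 3.333333, 3.666667, 4.
f(u) = -3u³ - u² + 4u - 2: f₀=-22, f₁=-36.222222, f₂=-55.333333, f₃=-80, f₄=-110.888889, f₅=-148.666667, f₆=-194.
(h/3)·[f₀ + 4f₁ + 2f₂ + 4f₃ + 2f₄ + 4f₅ + f₆] = 0.111111·(-1608) = -178.6667.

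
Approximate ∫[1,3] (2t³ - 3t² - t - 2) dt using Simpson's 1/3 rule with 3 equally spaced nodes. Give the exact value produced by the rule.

h = (3 − 1)/2 = 1.
Nodes t₀,…,t₂ = 1, 2, 3.
f(t) = 2t³ - 3t² - t - 2: f₀=-4, f₁=0, f₂=22.
(h/3)·[f₀ + 4f₁ + f₂] = 0.333333·(18) = 6.

6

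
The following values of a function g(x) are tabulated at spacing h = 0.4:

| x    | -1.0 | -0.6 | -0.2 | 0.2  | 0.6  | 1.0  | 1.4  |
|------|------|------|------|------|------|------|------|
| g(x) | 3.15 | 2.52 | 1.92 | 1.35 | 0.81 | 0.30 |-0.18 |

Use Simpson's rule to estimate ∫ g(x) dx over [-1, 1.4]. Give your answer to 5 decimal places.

h = 0.4, n = 6.
(h/3)·[y₀ + 4y₁ + 2y₂ + 4y₃ + 2y₄ + 4y₅ + y₆] = 0.133333·(25.11) = 3.34800.

3.34800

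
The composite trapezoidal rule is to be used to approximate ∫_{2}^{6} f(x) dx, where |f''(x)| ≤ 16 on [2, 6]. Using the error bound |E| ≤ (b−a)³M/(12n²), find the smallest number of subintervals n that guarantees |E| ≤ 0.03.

Need 1024/(12n²) ≤ 0.03.
n² ≥ 1024/(12·0.03) = 2844.44 ⇒ n ≥ 53.3333, so the smallest n is 54.

54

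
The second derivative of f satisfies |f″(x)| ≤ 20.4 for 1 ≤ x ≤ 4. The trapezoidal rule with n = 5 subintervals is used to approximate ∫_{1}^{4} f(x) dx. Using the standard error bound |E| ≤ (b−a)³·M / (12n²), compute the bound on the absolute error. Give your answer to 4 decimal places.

1.8360

|E| ≤ (3)³·20.4 / (12·5²) = 550.8/300 = 1.8360.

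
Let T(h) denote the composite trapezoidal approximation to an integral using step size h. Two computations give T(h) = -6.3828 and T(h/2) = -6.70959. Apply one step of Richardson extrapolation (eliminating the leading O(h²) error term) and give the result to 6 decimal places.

-6.818520

R = (4·T(h/2) − T(h)) / 3 = (4·(-6.70959) − (-6.3828))/3 = (-20.45556)/3 = -6.818520.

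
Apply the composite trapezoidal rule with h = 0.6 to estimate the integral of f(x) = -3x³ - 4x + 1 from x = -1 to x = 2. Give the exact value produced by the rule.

h = (2 − (-1))/5 = 0.6.
Nodes x₀,…,x₅ = -1, -0.4, 0.2, 0.8, 1.4, 2.
f(x) = -3x³ - 4x + 1: f₀=8, f₁=2.792, f₂=0.176, f₃=-3.736, f₄=-12.832, f₅=-31.
(h/2)·[f₀ + 2f₁ + 2f₂ + 2f₃ + 2f₄ + f₅] = 0.3·(-50.2) = -15.06.

-15.06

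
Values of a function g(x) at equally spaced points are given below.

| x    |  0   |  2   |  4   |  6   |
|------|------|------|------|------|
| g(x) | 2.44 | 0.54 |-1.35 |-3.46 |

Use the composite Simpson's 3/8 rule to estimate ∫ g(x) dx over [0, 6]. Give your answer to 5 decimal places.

-2.58750

h = 2, n = 3.
(3h/8)·[y₀ + 3y₁ + 3y₂ + y₃] = 0.75·(-3.45) = -2.58750.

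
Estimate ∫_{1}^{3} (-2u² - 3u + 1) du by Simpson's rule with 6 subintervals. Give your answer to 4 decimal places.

-27.3333

h = (3 − 1)/6 = 0.333333.
Nodes u₀,…,u₆ = 1, 1.333333, 1.666667, 2, 2.333333, 2.666667, 3.
f(u) = -2u² - 3u + 1: f₀=-4, f₁=-6.555556, f₂=-9.555556, f₃=-13, f₄=-16.888889, f₅=-21.222222, f₆=-26.
(h/3)·[f₀ + 4f₁ + 2f₂ + 4f₃ + 2f₄ + 4f₅ + f₆] = 0.111111·(-246) = -27.3333.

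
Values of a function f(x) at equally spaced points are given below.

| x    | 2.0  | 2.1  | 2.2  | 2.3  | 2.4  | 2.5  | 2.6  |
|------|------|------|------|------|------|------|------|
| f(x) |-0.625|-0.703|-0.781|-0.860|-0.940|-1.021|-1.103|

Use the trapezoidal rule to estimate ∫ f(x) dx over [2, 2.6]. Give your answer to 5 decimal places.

-0.51690

h = 0.1, n = 6.
(h/2)·[y₀ + 2y₁ + 2y₂ + 2y₃ + 2y₄ + 2y₅ + y₆] = 0.05·(-10.338) = -0.51690.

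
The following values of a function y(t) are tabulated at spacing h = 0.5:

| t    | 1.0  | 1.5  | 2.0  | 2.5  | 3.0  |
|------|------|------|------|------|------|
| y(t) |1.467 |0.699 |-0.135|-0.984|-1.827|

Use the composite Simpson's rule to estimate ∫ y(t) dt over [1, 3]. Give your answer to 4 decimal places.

h = 0.5, n = 4.
(h/3)·[y₀ + 4y₁ + 2y₂ + 4y₃ + y₄] = 0.166667·(-1.770) = -0.2950.

-0.2950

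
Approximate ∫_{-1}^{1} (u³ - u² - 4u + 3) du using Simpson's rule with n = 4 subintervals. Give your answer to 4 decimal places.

5.3333

h = (1 − (-1))/4 = 0.5.
Nodes u₀,…,u₄ = -1, -0.5, 0, 0.5, 1.
f(u) = u³ - u² - 4u + 3: f₀=5, f₁=4.625, f₂=3, f₃=0.875, f₄=-1.
(h/3)·[f₀ + 4f₁ + 2f₂ + 4f₃ + f₄] = 0.166667·(32) = 5.3333.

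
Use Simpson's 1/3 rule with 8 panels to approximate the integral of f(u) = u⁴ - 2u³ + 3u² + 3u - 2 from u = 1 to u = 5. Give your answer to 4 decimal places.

h = (5 − 1)/8 = 0.5.
Nodes u₀,…,u₈ = 1, 1.5, 2, 2.5, 3, 3.5, 4, 4.5, 5.
f(u) = u⁴ - 2u³ + 3u² + 3u - 2: f₀=3, f₁=7.5625, f₂=16, f₃=32.0625, f₄=61, f₅=109.5625, f₆=186, f₇=300.0625, f₈=463.
(h/3)·[f₀ + 4f₁ + 2f₂ + 4f₃ + 2f₄ + 4f₅ + 2f₆ + 4f₇ + f₈] = 0.166667·(2789) = 464.8333.

464.8333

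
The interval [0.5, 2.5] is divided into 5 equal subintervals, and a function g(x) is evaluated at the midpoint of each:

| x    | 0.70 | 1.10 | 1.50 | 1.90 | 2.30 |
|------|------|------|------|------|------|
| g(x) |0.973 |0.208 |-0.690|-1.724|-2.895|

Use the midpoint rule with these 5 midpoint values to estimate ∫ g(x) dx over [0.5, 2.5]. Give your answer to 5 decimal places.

h = 0.4, n = 5.
h·[y(m₁) + y(m₂) + y(m₃) + y(m₄) + y(m₅)] = 0.4·(-4.128) = -1.65120.

-1.65120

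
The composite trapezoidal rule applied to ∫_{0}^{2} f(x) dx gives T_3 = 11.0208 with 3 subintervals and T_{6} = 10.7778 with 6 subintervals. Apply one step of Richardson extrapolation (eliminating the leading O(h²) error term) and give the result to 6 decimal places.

10.696800

R = (4·T_{6} − T_3) / 3 = (4·10.7778 − 11.0208)/3 = (32.0904)/3 = 10.696800.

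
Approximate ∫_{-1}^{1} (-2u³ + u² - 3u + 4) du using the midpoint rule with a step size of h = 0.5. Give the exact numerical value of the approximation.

h = (1 − (-1))/4 = 0.5.
Midpoints m₁,…,m₄ = -0.75, -0.25, 0.25, 0.75.
f(m₁)=7.65625, f(m₂)=4.84375, f(m₃)=3.28125, f(m₄)=1.46875.
h·[f(m₁) + f(m₂) + f(m₃) + f(m₄)] = 0.5·(17.25) = 8.625.

8.625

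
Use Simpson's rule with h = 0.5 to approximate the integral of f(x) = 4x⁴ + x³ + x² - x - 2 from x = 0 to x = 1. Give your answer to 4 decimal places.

-1.0833

h = (1 − 0)/2 = 0.5.
Nodes x₀,…,x₂ = 0, 0.5, 1.
f(x) = 4x⁴ + x³ + x² - x - 2: f₀=-2, f₁=-1.875, f₂=3.
(h/3)·[f₀ + 4f₁ + f₂] = 0.166667·(-6.5) = -1.0833.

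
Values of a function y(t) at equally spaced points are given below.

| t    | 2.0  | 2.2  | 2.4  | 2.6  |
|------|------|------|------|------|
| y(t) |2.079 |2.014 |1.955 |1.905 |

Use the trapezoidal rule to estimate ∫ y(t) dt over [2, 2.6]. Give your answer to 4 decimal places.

1.1922

h = 0.2, n = 3.
(h/2)·[y₀ + 2y₁ + 2y₂ + y₃] = 0.1·(11.922) = 1.1922.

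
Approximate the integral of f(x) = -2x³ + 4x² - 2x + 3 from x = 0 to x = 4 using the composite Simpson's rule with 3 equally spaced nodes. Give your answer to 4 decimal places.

-46.6667

h = (4 − 0)/2 = 2.
Nodes x₀,…,x₂ = 0, 2, 4.
f(x) = -2x³ + 4x² - 2x + 3: f₀=3, f₁=-1, f₂=-69.
(h/3)·[f₀ + 4f₁ + f₂] = 0.666667·(-70) = -46.6667.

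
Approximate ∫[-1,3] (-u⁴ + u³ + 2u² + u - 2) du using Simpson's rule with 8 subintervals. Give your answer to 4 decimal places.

-14.1667

h = (3 − (-1))/8 = 0.5.
Nodes u₀,…,u₈ = -1, -0.5, 0, 0.5, 1, 1.5, 2, 2.5, 3.
f(u) = -u⁴ + u³ + 2u² + u - 2: f₀=-3, f₁=-2.1875, f₂=-2, f₃=-0.9375, f₄=1, f₅=2.3125, f₆=0, f₇=-10.4375, f₈=-35.
(h/3)·[f₀ + 4f₁ + 2f₂ + 4f₃ + 2f₄ + 4f₅ + 2f₆ + 4f₇ + f₈] = 0.166667·(-85) = -14.1667.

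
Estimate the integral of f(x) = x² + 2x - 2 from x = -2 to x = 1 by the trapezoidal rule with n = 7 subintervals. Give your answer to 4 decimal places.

h = (1 − (-2))/7 = 0.428571.
Nodes x₀,…,x₇ = -2, -1.571429, -1.142857, -0.714286, -0.285714, 0.142857, 0.571429, 1.
f(x) = x² + 2x - 2: f₀=-2, f₁=-2.673469, f₂=-2.979592, f₃=-2.918367, f₄=-2.489796, f₅=-1.693878, f₆=-0.530612, f₇=1.
(h/2)·[f₀ + 2f₁ + 2f₂ + 2f₃ + 2f₄ + 2f₅ + 2f₆ + f₇] = 0.214286·(-27.571429) = -5.9082.

-5.9082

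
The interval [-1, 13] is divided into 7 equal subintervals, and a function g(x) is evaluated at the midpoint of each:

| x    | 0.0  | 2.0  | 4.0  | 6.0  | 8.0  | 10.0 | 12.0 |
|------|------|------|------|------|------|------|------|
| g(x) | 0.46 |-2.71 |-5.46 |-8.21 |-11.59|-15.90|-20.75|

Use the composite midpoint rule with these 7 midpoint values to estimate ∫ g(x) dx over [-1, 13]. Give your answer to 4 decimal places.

h = 2, n = 7.
h·[y(m₁) + y(m₂) + y(m₃) + y(m₄) + y(m₅) + y(m₆) + y(m₇)] = 2·(-64.16) = -128.3200.

-128.3200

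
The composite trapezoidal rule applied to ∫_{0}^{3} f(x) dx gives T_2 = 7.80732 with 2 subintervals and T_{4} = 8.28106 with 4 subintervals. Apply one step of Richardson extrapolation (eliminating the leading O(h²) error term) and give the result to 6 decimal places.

R = (4·T_{4} − T_2) / 3 = (4·8.28106 − 7.80732)/3 = (25.31692)/3 = 8.438973.

8.438973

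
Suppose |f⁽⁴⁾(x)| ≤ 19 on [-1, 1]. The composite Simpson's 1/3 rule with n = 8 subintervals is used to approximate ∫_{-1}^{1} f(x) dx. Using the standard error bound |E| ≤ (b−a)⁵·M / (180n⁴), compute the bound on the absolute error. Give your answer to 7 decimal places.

|E| ≤ (2)⁵·19 / (180·8⁴) = 608/737280 = 0.0008247.

0.0008247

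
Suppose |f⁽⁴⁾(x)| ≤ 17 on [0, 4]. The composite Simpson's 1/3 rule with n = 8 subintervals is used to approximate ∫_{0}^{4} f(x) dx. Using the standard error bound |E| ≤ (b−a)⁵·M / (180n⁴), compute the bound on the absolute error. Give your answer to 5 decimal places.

|E| ≤ (4)⁵·17 / (180·8⁴) = 17408/737280 = 0.02361.

0.02361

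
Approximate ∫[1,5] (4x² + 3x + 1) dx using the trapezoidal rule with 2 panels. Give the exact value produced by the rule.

h = (5 − 1)/2 = 2.
Nodes x₀,…,x₂ = 1, 3, 5.
f(x) = 4x² + 3x + 1: f₀=8, f₁=46, f₂=116.
(h/2)·[f₀ + 2f₁ + f₂] = 1·(216) = 216.

216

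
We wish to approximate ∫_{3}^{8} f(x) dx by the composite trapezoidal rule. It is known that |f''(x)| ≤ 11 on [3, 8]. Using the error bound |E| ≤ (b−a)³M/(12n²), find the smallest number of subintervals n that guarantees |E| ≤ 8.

4

Need 1375/(12n²) ≤ 8.
n² ≥ 1375/(12·8) = 14.3229 ⇒ n ≥ 3.7846, so the smallest n is 4.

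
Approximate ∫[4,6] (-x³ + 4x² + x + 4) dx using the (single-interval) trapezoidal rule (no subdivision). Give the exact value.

T = (b−a)/2 · [f(4) + f(6)] = 1·[8 + (-62)] = -54.

-54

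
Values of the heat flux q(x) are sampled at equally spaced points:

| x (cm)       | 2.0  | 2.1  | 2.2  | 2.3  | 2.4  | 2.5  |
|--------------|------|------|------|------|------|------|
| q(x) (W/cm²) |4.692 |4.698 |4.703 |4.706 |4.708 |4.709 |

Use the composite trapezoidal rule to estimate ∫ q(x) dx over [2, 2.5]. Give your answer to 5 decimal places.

h = 0.1, n = 5.
(h/2)·[y₀ + 2y₁ + 2y₂ + 2y₃ + 2y₄ + y₅] = 0.05·(47.031) = 2.35155.

2.35155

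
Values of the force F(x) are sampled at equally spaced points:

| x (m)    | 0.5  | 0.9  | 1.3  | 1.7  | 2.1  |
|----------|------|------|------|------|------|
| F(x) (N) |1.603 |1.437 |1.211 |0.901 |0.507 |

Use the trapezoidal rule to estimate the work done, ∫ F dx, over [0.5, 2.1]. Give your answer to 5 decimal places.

h = 0.4, n = 4.
(h/2)·[y₀ + 2y₁ + 2y₂ + 2y₃ + y₄] = 0.2·(9.208) = 1.84160.

1.84160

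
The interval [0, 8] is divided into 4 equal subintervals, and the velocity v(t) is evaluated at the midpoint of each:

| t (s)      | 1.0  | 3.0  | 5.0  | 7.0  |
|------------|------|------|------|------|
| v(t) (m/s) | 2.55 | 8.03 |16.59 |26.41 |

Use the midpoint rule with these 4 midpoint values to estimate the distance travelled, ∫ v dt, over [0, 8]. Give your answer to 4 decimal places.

h = 2, n = 4.
h·[y(m₁) + y(m₂) + y(m₃) + y(m₄)] = 2·(53.58) = 107.1600.

107.1600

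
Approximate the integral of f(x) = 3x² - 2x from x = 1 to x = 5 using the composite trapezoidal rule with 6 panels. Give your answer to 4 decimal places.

100.8889

h = (5 − 1)/6 = 0.666667.
Nodes x₀,…,x₆ = 1, 1.666667, 2.333333, 3, 3.666667, 4.333333, 5.
f(x) = 3x² - 2x: f₀=1, f₁=5, f₂=11.666667, f₃=21, f₄=33, f₅=47.666667, f₆=65.
(h/2)·[f₀ + 2f₁ + 2f₂ + 2f₃ + 2f₄ + 2f₅ + f₆] = 0.333333·(302.666667) = 100.8889.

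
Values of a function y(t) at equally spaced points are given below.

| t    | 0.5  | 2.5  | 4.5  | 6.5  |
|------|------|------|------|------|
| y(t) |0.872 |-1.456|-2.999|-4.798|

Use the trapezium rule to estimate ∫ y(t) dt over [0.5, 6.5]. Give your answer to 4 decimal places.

h = 2, n = 3.
(h/2)·[y₀ + 2y₁ + 2y₂ + y₃] = 1·(-12.836) = -12.8360.

-12.8360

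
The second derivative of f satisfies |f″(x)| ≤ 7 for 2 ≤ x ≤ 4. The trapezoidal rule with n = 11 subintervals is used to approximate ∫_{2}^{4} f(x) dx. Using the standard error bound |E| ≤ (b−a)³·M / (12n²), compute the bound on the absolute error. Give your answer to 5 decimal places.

0.03857

|E| ≤ (2)³·7 / (12·11²) = 56/1452 = 0.03857.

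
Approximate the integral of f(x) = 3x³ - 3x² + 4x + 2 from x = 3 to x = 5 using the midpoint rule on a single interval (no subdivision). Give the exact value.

324

M = (b−a)·f(4) = 2·(162) = 324.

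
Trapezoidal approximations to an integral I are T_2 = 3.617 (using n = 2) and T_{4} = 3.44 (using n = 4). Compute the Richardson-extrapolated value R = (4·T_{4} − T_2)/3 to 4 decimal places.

3.3810

R = (4·T_{4} − T_2) / 3 = (4·3.44 − 3.617)/3 = (10.143)/3 = 3.3810.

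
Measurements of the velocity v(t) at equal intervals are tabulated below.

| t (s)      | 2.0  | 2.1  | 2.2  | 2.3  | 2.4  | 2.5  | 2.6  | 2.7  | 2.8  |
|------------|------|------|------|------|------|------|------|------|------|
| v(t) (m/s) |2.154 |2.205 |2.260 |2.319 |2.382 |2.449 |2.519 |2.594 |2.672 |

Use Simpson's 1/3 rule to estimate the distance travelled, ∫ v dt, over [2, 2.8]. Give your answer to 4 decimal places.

1.9139

h = 0.1, n = 8.
(h/3)·[y₀ + 4y₁ + 2y₂ + 4y₃ + 2y₄ + 4y₅ + 2y₆ + 4y₇ + y₈] = 0.033333·(57.416) = 1.9139.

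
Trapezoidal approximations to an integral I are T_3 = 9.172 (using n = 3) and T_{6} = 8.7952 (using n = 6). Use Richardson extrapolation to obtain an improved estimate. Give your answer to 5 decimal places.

R = (4·T_{6} − T_3) / 3 = (4·8.7952 − 9.172)/3 = (26.0088)/3 = 8.66960.

8.66960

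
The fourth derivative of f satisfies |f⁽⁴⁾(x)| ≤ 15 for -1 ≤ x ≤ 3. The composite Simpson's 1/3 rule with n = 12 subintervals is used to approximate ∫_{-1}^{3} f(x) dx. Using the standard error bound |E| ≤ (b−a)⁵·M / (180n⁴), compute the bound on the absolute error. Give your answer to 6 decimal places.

0.004115

|E| ≤ (4)⁵·15 / (180·12⁴) = 15360/3732480 = 0.004115.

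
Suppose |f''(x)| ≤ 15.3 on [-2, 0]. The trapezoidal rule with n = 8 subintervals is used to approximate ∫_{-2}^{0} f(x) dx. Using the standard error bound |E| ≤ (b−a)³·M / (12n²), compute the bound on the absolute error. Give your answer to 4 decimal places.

|E| ≤ (2)³·15.3 / (12·8²) = 122.4/768 = 0.1594.

0.1594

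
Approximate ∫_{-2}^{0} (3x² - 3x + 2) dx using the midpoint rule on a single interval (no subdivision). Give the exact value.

M = (b−a)·f(-1) = 2·(8) = 16.

16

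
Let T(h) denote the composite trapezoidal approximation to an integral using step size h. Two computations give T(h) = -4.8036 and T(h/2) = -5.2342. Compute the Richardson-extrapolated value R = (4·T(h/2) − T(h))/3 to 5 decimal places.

R = (4·T(h/2) − T(h)) / 3 = (4·(-5.2342) − (-4.8036))/3 = (-16.1332)/3 = -5.37773.

-5.37773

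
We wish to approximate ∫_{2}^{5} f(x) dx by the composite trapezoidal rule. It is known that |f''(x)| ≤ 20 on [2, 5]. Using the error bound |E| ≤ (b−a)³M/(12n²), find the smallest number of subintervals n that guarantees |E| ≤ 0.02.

Need 540/(12n²) ≤ 0.02.
n² ≥ 540/(12·0.02) = 2250 ⇒ n ≥ 47.4342, so the smallest n is 48.

48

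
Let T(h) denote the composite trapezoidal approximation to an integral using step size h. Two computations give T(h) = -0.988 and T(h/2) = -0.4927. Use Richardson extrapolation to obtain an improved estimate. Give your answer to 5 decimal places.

-0.32760

R = (4·T(h/2) − T(h)) / 3 = (4·(-0.4927) − (-0.988))/3 = (-0.9828)/3 = -0.32760.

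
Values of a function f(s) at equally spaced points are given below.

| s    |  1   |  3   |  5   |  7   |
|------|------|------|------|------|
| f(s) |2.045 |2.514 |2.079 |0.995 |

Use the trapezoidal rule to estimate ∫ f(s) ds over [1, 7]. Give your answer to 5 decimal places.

12.22600

h = 2, n = 3.
(h/2)·[y₀ + 2y₁ + 2y₂ + y₃] = 1·(12.226) = 12.22600.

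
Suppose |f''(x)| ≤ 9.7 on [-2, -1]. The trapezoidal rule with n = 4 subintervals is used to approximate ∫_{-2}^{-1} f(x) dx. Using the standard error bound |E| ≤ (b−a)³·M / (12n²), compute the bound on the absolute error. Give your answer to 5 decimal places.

|E| ≤ (1)³·9.7 / (12·4²) = 9.7/192 = 0.05052.

0.05052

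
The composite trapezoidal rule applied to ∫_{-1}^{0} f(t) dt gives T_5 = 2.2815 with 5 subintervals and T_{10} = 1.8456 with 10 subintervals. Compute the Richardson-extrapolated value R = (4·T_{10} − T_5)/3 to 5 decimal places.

1.70030

R = (4·T_{10} − T_5) / 3 = (4·1.8456 − 2.2815)/3 = (5.1009)/3 = 1.70030.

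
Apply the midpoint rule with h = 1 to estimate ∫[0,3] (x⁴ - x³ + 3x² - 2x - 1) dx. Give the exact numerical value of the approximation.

h = (3 − 0)/3 = 1.
Midpoints m₁,…,m₃ = 0.5, 1.5, 2.5.
f(m₁)=-1.3125, f(m₂)=4.4375, f(m₃)=36.1875.
h·[f(m₁) + f(m₂) + f(m₃)] = 1·(39.3125) = 39.3125.

39.3125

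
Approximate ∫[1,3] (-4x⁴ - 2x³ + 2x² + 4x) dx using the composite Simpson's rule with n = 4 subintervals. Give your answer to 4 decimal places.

-200.3333

h = (3 − 1)/4 = 0.5.
Nodes x₀,…,x₄ = 1, 1.5, 2, 2.5, 3.
f(x) = -4x⁴ - 2x³ + 2x² + 4x: f₀=0, f₁=-16.5, f₂=-64, f₃=-165, f₄=-348.
(h/3)·[f₀ + 4f₁ + 2f₂ + 4f₃ + f₄] = 0.166667·(-1202) = -200.3333.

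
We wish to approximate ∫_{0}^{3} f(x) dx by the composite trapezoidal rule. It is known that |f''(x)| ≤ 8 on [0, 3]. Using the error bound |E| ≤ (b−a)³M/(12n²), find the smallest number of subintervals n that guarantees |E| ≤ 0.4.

Need 216/(12n²) ≤ 0.4.
n² ≥ 216/(12·0.4) = 45 ⇒ n ≥ 6.7082, so the smallest n is 7.

7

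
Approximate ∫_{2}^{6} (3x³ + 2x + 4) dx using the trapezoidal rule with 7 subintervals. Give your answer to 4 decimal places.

h = (6 − 2)/7 = 0.571429.
Nodes x₀,…,x₇ = 2, 2.571429, 3.142857, 3.714286, 4.285714, 4.857143, 5.428571, 6.
f(x) = 3x³ + 2x + 4: f₀=32, f₁=60.151603, f₂=103.416910, f₃=165.154519, f₄=248.723032, f₅=357.481050, f₆=494.787172, f₇=664.
(h/2)·[f₀ + 2f₁ + 2f₂ + 2f₃ + 2f₄ + 2f₅ + 2f₆ + f₇] = 0.285714·(3555.428571) = 1015.8367.

1015.8367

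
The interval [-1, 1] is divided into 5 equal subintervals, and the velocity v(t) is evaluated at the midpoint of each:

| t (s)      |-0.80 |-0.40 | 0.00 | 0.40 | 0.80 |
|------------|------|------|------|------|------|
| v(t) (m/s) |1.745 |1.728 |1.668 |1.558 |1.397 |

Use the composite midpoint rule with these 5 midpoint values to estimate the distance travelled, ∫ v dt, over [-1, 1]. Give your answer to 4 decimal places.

3.2384

h = 0.4, n = 5.
h·[y(m₁) + y(m₂) + y(m₃) + y(m₄) + y(m₅)] = 0.4·(8.096) = 3.2384.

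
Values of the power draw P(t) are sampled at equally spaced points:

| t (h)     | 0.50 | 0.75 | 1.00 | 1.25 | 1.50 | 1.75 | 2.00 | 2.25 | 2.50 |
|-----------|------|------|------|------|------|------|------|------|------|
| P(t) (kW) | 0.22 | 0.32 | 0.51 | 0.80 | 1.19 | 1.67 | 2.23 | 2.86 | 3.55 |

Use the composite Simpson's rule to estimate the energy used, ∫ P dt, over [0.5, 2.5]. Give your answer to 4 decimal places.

2.8525

h = 0.25, n = 8.
(h/3)·[y₀ + 4y₁ + 2y₂ + 4y₃ + 2y₄ + 4y₅ + 2y₆ + 4y₇ + y₈] = 0.083333·(34.23) = 2.8525.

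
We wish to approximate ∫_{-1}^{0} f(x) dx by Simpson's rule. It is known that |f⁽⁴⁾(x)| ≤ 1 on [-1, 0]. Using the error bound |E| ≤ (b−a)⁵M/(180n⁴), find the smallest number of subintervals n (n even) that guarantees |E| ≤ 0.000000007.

Need 1/(180n⁴) ≤ 0.000000007.
n⁴ ≥ 1/(180·0.000000007) = 793651 ⇒ n ≥ 29.8475, so the smallest even n is 30. (n must be even for Simpson's rule.)

30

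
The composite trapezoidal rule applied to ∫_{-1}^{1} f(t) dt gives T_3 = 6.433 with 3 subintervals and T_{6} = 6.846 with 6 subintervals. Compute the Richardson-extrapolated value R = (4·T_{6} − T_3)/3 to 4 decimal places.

R = (4·T_{6} − T_3) / 3 = (4·6.846 − 6.433)/3 = (20.951)/3 = 6.9837.

6.9837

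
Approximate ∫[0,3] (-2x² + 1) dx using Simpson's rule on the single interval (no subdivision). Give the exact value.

S = (b−a)/6 · [f(0) + 4f(1.5) + f(3)] = 0.5·[1 + 4·(-3.5) + (-17)] = -15.

-15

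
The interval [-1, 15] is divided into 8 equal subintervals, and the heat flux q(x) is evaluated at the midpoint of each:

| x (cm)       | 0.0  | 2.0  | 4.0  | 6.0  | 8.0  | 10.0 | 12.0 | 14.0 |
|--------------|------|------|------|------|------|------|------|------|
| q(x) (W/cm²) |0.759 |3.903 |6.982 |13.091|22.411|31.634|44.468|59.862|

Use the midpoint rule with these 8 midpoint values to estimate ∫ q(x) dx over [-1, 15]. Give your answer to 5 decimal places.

366.22000

h = 2, n = 8.
h·[y(m₁) + y(m₂) + y(m₃) + y(m₄) + y(m₅) + y(m₆) + y(m₇) + y(m₈)] = 2·(183.110) = 366.22000.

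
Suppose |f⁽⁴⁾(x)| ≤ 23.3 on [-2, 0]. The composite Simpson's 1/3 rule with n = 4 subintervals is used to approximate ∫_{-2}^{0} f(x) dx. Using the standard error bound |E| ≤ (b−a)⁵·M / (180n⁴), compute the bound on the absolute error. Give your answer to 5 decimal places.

|E| ≤ (2)⁵·23.3 / (180·4⁴) = 745.6/46080 = 0.01618.

0.01618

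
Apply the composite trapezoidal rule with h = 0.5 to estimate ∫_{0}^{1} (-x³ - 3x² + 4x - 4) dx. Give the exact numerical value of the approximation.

-3.4375

h = (1 − 0)/2 = 0.5.
Nodes x₀,…,x₂ = 0, 0.5, 1.
f(x) = -x³ - 3x² + 4x - 4: f₀=-4, f₁=-2.875, f₂=-4.
(h/2)·[f₀ + 2f₁ + f₂] = 0.25·(-13.75) = -3.4375.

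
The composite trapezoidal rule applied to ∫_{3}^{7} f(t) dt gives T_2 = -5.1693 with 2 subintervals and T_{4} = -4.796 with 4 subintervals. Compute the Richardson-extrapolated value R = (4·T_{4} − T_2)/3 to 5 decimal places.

-4.67157

R = (4·T_{4} − T_2) / 3 = (4·(-4.796) − (-5.1693))/3 = (-14.0147)/3 = -4.67157.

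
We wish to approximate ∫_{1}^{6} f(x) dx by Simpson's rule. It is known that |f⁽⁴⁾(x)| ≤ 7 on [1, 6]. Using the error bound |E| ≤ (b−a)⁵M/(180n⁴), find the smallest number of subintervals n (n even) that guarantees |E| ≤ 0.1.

6

Need 21875/(180n⁴) ≤ 0.1.
n⁴ ≥ 21875/(180·0.1) = 1215.28 ⇒ n ≥ 5.9043, so the smallest even n is 6. (n must be even for Simpson's rule.)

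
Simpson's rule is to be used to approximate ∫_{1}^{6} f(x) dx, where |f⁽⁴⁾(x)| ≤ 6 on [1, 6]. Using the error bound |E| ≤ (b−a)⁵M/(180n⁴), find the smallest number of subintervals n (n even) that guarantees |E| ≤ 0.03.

Need 18750/(180n⁴) ≤ 0.03.
n⁴ ≥ 18750/(180·0.03) = 3472.22 ⇒ n ≥ 7.6763, so the smallest even n is 8. (n must be even for Simpson's rule.)

8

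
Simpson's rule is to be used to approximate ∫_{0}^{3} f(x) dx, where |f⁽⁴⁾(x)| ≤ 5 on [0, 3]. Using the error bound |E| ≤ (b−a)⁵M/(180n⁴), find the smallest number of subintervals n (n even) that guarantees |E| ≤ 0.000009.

30

Need 1215/(180n⁴) ≤ 0.000009.
n⁴ ≥ 1215/(180·0.000009) = 750000 ⇒ n ≥ 29.4283, so the smallest even n is 30. (n must be even for Simpson's rule.)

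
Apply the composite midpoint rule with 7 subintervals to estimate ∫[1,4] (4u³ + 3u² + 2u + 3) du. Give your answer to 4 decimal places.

340.4847

h = (4 − 1)/7 = 0.428571.
Midpoints m₁,…,m₇ = 1.214286, 1.642857, 2.071429, 2.5, 2.928571, 3.357143, 3.785714.
f(m₁)=17.013848, f(m₂)=32.118805, f(m₃)=55.567784, f(m₄)=89.25, f(m₅)=135.054665, f(m₆)=194.870991, f(m₇)=270.588192.
h·[f(m₁) + f(m₂) + f(m₃) + f(m₄) + f(m₅) + f(m₆) + f(m₇)] = 0.428571·(794.464286) = 340.4847.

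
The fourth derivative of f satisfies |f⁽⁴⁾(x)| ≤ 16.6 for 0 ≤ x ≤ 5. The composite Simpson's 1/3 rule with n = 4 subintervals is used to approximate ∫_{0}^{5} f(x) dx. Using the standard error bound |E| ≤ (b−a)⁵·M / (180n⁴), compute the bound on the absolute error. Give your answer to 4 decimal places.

1.1258

|E| ≤ (5)⁵·16.6 / (180·4⁴) = 51875/46080 = 1.1258.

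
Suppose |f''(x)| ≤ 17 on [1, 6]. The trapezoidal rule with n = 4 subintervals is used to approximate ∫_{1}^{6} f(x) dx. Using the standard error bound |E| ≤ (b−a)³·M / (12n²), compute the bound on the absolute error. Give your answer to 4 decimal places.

11.0677

|E| ≤ (5)³·17 / (12·4²) = 2125/192 = 11.0677.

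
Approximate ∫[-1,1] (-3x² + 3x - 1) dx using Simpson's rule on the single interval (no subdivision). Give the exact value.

-4

S = (b−a)/6 · [f(-1) + 4f(0) + f(1)] = 0.333333·[(-7) + 4·(-1) + (-1)] = -4.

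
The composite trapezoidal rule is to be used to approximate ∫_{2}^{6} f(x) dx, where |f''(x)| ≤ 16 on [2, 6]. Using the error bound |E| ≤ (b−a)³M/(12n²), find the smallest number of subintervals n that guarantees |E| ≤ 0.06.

Need 1024/(12n²) ≤ 0.06.
n² ≥ 1024/(12·0.06) = 1422.22 ⇒ n ≥ 37.7124, so the smallest n is 38.

38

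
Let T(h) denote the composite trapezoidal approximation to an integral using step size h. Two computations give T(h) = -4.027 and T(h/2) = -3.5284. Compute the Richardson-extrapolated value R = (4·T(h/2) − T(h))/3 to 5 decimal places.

R = (4·T(h/2) − T(h)) / 3 = (4·(-3.5284) − (-4.027))/3 = (-10.0866)/3 = -3.36220.

-3.36220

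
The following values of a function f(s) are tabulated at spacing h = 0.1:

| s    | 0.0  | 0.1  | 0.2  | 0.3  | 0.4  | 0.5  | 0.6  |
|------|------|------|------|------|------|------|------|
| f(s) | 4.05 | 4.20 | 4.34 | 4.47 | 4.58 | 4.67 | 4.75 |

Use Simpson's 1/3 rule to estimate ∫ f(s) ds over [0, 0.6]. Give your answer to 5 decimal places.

2.66667

h = 0.1, n = 6.
(h/3)·[y₀ + 4y₁ + 2y₂ + 4y₃ + 2y₄ + 4y₅ + y₆] = 0.033333·(80.00) = 2.66667.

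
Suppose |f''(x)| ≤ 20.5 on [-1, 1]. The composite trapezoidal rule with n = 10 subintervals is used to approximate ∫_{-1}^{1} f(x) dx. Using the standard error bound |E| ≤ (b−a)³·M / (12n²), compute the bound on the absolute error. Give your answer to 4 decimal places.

|E| ≤ (2)³·20.5 / (12·10²) = 164/1200 = 0.1367.

0.1367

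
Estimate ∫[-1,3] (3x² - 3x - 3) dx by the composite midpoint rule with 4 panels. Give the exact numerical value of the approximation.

h = (3 − (-1))/4 = 1.
Midpoints m₁,…,m₄ = -0.5, 0.5, 1.5, 2.5.
f(m₁)=-0.75, f(m₂)=-3.75, f(m₃)=-0.75, f(m₄)=8.25.
h·[f(m₁) + f(m₂) + f(m₃) + f(m₄)] = 1·(3) = 3.

3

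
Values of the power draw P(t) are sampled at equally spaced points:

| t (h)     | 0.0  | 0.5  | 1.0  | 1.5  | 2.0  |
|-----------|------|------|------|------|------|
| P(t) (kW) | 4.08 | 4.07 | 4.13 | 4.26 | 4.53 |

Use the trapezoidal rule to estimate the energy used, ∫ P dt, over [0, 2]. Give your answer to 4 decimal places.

h = 0.5, n = 4.
(h/2)·[y₀ + 2y₁ + 2y₂ + 2y₃ + y₄] = 0.25·(33.53) = 8.3825.

8.3825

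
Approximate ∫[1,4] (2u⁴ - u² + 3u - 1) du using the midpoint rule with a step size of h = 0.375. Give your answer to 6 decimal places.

404.785492

h = (4 − 1)/8 = 0.375.
Midpoints m₁,…,m₈ = 1.1875, 1.5625, 1.9375, 2.3125, 2.6875, 3.0625, 3.4375, 3.8125.
f(m₁)=5.129425048828125, f(m₂)=13.167022705078125, f(m₃)=29.242218017578125, f(m₄)=57.784698486328125, f(m₅)=104.173370361328125, f(m₆)=174.736358642578125, f(m₇)=276.751007080078125, f(m₈)=418.443878173828125.
h·[f(m₁) + f(m₂) + f(m₃) + f(m₄) + f(m₅) + f(m₆) + f(m₇) + f(m₈)] = 0.375·(1079.427978515625) = 404.785492.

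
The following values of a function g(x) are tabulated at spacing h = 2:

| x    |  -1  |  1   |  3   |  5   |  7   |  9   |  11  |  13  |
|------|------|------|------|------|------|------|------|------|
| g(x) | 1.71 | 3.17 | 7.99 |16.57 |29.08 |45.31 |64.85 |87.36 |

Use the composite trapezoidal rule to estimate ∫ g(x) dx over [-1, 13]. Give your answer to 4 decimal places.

423.0100

h = 2, n = 7.
(h/2)·[y₀ + 2y₁ + 2y₂ + 2y₃ + 2y₄ + 2y₅ + 2y₆ + y₇] = 1·(423.01) = 423.0100.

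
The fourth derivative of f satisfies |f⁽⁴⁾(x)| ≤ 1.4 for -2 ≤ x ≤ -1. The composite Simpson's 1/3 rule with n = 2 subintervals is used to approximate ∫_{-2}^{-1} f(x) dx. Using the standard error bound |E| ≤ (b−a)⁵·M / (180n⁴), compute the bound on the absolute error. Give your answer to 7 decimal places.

0.0004861

|E| ≤ (1)⁵·1.4 / (180·2⁴) = 1.4/2880 = 0.0004861.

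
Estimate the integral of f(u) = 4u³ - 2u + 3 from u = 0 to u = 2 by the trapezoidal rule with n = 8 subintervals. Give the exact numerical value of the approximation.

18.25

h = (2 − 0)/8 = 0.25.
Nodes u₀,…,u₈ = 0, 0.25, 0.5, 0.75, 1, 1.25, 1.5, 1.75, 2.
f(u) = 4u³ - 2u + 3: f₀=3, f₁=2.5625, f₂=2.5, f₃=3.1875, f₄=5, f₅=8.3125, f₆=13.5, f₇=20.9375, f₈=31.
(h/2)·[f₀ + 2f₁ + 2f₂ + 2f₃ + 2f₄ + 2f₅ + 2f₆ + 2f₇ + f₈] = 0.125·(146) = 18.25.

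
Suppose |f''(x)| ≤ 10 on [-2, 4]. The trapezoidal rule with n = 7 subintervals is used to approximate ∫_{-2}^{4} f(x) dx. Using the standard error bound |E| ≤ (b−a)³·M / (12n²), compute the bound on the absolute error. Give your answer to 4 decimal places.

|E| ≤ (6)³·10 / (12·7²) = 2160/588 = 3.6735.

3.6735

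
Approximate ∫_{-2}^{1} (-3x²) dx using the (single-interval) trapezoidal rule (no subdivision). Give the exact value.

T = (b−a)/2 · [f(-2) + f(1)] = 1.5·[(-12) + (-3)] = -22.5.

-22.5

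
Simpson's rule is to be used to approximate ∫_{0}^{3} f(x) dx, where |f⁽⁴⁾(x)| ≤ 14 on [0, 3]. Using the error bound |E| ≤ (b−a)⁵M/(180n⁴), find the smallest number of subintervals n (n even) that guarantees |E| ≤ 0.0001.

22

Need 3402/(180n⁴) ≤ 0.0001.
n⁴ ≥ 3402/(180·0.0001) = 189000 ⇒ n ≥ 20.8505, so the smallest even n is 22. (n must be even for Simpson's rule.)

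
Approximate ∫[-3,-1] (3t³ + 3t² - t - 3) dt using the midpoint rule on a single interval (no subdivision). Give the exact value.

-26

M = (b−a)·f(-2) = 2·(-13) = -26.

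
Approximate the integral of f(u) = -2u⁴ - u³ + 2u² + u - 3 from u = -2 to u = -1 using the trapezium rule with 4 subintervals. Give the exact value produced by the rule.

-8.70703125

h = (-1 − (-2))/4 = 0.25.
Nodes u₀,…,u₄ = -2, -1.75, -1.5, -1.25, -1.
f(u) = -2u⁴ - u³ + 2u² + u - 3: f₀=-21, f₁=-12.0234375, f₂=-6.75, f₃=-4.0546875, f₄=-3.
(h/2)·[f₀ + 2f₁ + 2f₂ + 2f₃ + f₄] = 0.125·(-69.65625) = -8.70703125.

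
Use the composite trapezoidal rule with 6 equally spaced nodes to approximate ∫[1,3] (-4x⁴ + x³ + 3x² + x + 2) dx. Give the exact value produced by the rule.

h = (3 − 1)/5 = 0.4.
Nodes x₀,…,x₅ = 1, 1.4, 1.8, 2.2, 2.6, 3.
f(x) = -4x⁴ + x³ + 3x² + x + 2: f₀=3, f₁=-3.3424, f₂=-22.6384, f₃=-64.3344, f₄=-140.3344, f₅=-265.
(h/2)·[f₀ + 2f₁ + 2f₂ + 2f₃ + 2f₄ + f₅] = 0.2·(-723.2992) = -144.65984.

-144.65984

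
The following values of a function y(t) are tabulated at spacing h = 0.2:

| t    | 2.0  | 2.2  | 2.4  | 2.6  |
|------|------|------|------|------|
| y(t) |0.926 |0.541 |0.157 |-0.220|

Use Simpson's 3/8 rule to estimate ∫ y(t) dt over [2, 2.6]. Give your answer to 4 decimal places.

h = 0.2, n = 3.
(3h/8)·[y₀ + 3y₁ + 3y₂ + y₃] = 0.075·(2.800) = 0.2100.

0.2100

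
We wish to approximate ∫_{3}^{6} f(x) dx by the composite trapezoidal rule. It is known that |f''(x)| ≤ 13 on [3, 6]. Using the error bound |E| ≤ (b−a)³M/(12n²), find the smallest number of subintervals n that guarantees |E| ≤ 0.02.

39

Need 351/(12n²) ≤ 0.02.
n² ≥ 351/(12·0.02) = 1462.5 ⇒ n ≥ 38.2426, so the smallest n is 39.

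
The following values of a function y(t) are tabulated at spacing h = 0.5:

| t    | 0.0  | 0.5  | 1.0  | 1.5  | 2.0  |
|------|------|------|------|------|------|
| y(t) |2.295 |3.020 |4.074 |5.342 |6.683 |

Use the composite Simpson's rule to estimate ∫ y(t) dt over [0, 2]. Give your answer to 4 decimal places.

8.4290

h = 0.5, n = 4.
(h/3)·[y₀ + 4y₁ + 2y₂ + 4y₃ + y₄] = 0.166667·(50.574) = 8.4290.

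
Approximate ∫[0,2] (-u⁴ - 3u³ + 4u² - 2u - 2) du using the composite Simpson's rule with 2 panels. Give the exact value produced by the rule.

h = (2 − 0)/2 = 1.
Nodes u₀,…,u₂ = 0, 1, 2.
f(u) = -u⁴ - 3u³ + 4u² - 2u - 2: f₀=-2, f₁=-4, f₂=-30.
(h/3)·[f₀ + 4f₁ + f₂] = 0.333333·(-48) = -16.

-16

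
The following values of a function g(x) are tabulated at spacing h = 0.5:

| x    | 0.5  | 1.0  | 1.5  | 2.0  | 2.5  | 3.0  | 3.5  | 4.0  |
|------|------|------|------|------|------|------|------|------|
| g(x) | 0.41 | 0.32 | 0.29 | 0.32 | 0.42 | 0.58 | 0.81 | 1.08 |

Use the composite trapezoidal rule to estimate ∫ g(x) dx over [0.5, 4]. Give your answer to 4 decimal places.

h = 0.5, n = 7.
(h/2)·[y₀ + 2y₁ + 2y₂ + 2y₃ + 2y₄ + 2y₅ + 2y₆ + y₇] = 0.25·(6.97) = 1.7425.

1.7425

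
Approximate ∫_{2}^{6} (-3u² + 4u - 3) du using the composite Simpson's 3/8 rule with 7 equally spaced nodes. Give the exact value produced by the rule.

h = (6 − 2)/6 = 0.666667.
Nodes u₀,…,u₆ = 2, 2.666667, 3.333333, 4, 4.666667, 5.333333, 6.
f(u) = -3u² + 4u - 3: f₀=-7, f₁=-13.666667, f₂=-23, f₃=-35, f₄=-49.666667, f₅=-67, f₆=-87.
(3h/8)·[f₀ + 3f₁ + 3f₂ + 2f₃ + 3f₄ + 3f₅ + f₆] = 0.25·(-624) = -156.

-156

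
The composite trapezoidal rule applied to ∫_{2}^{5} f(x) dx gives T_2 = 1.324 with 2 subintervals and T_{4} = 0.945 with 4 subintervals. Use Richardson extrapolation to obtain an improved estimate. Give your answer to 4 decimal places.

R = (4·T_{4} − T_2) / 3 = (4·0.945 − 1.324)/3 = (2.456)/3 = 0.8187.

0.8187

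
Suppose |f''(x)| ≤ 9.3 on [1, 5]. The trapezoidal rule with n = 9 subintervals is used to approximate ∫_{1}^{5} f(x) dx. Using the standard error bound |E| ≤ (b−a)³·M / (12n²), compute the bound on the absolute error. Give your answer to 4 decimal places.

|E| ≤ (4)³·9.3 / (12·9²) = 595.2/972 = 0.6123.

0.6123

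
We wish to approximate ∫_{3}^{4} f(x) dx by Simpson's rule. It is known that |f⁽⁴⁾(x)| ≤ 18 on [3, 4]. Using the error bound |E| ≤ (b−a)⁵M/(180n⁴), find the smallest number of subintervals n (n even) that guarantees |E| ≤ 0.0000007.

20

Need 18/(180n⁴) ≤ 0.0000007.
n⁴ ≥ 18/(180·0.0000007) = 142857 ⇒ n ≥ 19.4413, so the smallest even n is 20. (n must be even for Simpson's rule.)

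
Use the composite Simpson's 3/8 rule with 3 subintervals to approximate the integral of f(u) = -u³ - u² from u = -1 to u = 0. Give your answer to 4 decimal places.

-0.0833

h = (0 − (-1))/3 = 0.333333.
Nodes u₀,…,u₃ = -1, -0.666667, -0.333333, 0.
f(u) = -u³ - u²: f₀=0, f₁=-0.148148, f₂=-0.074074, f₃=0.
(3h/8)·[f₀ + 3f₁ + 3f₂ + f₃] = 0.125·(-0.666667) = -0.0833.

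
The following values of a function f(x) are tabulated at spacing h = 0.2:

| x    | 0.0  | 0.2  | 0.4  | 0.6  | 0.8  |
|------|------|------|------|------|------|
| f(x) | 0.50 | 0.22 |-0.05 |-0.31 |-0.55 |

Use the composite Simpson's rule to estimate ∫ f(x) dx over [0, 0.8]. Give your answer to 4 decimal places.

h = 0.2, n = 4.
(h/3)·[y₀ + 4y₁ + 2y₂ + 4y₃ + y₄] = 0.066667·(-0.51) = -0.0340.

-0.0340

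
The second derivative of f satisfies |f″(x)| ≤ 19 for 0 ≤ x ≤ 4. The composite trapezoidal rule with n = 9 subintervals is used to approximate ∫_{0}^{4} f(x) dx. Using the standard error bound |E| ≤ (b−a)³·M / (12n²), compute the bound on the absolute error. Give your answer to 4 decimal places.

|E| ≤ (4)³·19 / (12·9²) = 1216/972 = 1.2510.

1.2510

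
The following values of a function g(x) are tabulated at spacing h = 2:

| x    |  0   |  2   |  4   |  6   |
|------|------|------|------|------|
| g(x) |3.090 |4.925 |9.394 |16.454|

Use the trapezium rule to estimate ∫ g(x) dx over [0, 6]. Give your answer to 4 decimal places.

48.1820

h = 2, n = 3.
(h/2)·[y₀ + 2y₁ + 2y₂ + y₃] = 1·(48.182) = 48.1820.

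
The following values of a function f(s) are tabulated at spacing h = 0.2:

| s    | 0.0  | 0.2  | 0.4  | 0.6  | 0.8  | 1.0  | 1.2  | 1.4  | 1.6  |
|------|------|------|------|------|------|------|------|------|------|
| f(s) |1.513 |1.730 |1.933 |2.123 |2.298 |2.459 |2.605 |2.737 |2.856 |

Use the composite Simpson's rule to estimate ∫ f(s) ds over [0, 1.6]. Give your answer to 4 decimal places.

h = 0.2, n = 8.
(h/3)·[y₀ + 4y₁ + 2y₂ + 4y₃ + 2y₄ + 4y₅ + 2y₆ + 4y₇ + y₈] = 0.066667·(54.237) = 3.6158.

3.6158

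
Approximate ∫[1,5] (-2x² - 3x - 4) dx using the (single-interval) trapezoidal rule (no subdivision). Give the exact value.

T = (b−a)/2 · [f(1) + f(5)] = 2·[(-9) + (-69)] = -156.

-156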